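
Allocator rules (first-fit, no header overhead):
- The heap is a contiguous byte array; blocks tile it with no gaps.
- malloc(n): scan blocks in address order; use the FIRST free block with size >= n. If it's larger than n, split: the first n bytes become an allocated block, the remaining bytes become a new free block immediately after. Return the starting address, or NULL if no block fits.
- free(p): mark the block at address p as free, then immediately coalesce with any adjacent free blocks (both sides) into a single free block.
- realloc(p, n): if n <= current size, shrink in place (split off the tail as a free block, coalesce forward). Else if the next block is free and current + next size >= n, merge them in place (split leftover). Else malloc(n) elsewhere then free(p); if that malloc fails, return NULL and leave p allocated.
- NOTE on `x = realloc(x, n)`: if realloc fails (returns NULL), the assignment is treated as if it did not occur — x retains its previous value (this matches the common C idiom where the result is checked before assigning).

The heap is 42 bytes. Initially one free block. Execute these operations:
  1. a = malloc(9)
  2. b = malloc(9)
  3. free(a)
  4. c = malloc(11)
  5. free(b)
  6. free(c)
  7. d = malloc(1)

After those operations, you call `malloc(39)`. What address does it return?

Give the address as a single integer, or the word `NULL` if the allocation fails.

Op 1: a = malloc(9) -> a = 0; heap: [0-8 ALLOC][9-41 FREE]
Op 2: b = malloc(9) -> b = 9; heap: [0-8 ALLOC][9-17 ALLOC][18-41 FREE]
Op 3: free(a) -> (freed a); heap: [0-8 FREE][9-17 ALLOC][18-41 FREE]
Op 4: c = malloc(11) -> c = 18; heap: [0-8 FREE][9-17 ALLOC][18-28 ALLOC][29-41 FREE]
Op 5: free(b) -> (freed b); heap: [0-17 FREE][18-28 ALLOC][29-41 FREE]
Op 6: free(c) -> (freed c); heap: [0-41 FREE]
Op 7: d = malloc(1) -> d = 0; heap: [0-0 ALLOC][1-41 FREE]
malloc(39): first-fit scan over [0-0 ALLOC][1-41 FREE] -> 1

Answer: 1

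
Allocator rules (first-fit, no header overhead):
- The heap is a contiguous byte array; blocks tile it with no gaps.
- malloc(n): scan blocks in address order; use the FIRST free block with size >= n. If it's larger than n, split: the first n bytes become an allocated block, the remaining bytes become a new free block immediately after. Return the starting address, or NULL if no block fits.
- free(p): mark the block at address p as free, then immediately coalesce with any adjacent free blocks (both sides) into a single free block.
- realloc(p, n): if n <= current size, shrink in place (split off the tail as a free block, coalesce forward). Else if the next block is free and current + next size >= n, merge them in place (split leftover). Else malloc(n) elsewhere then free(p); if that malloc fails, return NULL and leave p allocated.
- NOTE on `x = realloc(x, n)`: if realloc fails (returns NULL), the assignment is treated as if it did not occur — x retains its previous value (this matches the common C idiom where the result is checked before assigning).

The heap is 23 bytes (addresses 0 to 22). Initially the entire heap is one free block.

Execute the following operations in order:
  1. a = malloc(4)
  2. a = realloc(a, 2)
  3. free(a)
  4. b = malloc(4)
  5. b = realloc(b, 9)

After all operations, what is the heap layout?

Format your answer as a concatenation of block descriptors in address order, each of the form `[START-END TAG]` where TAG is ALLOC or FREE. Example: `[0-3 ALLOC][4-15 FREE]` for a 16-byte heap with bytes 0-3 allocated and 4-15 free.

Answer: [0-8 ALLOC][9-22 FREE]

Derivation:
Op 1: a = malloc(4) -> a = 0; heap: [0-3 ALLOC][4-22 FREE]
Op 2: a = realloc(a, 2) -> a = 0; heap: [0-1 ALLOC][2-22 FREE]
Op 3: free(a) -> (freed a); heap: [0-22 FREE]
Op 4: b = malloc(4) -> b = 0; heap: [0-3 ALLOC][4-22 FREE]
Op 5: b = realloc(b, 9) -> b = 0; heap: [0-8 ALLOC][9-22 FREE]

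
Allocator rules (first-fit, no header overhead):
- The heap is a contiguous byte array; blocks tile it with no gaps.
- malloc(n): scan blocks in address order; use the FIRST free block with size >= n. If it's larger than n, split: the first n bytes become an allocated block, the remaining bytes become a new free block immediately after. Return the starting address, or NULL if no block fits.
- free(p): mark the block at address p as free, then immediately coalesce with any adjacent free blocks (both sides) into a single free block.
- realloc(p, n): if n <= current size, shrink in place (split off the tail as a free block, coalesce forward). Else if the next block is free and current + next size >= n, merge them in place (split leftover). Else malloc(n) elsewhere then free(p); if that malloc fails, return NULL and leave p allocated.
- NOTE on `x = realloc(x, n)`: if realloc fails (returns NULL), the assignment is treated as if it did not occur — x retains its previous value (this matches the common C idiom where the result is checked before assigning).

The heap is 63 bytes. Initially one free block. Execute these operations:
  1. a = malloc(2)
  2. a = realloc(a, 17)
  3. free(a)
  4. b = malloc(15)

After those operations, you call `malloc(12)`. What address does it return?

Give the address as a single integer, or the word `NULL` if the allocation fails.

Op 1: a = malloc(2) -> a = 0; heap: [0-1 ALLOC][2-62 FREE]
Op 2: a = realloc(a, 17) -> a = 0; heap: [0-16 ALLOC][17-62 FREE]
Op 3: free(a) -> (freed a); heap: [0-62 FREE]
Op 4: b = malloc(15) -> b = 0; heap: [0-14 ALLOC][15-62 FREE]
malloc(12): first-fit scan over [0-14 ALLOC][15-62 FREE] -> 15

Answer: 15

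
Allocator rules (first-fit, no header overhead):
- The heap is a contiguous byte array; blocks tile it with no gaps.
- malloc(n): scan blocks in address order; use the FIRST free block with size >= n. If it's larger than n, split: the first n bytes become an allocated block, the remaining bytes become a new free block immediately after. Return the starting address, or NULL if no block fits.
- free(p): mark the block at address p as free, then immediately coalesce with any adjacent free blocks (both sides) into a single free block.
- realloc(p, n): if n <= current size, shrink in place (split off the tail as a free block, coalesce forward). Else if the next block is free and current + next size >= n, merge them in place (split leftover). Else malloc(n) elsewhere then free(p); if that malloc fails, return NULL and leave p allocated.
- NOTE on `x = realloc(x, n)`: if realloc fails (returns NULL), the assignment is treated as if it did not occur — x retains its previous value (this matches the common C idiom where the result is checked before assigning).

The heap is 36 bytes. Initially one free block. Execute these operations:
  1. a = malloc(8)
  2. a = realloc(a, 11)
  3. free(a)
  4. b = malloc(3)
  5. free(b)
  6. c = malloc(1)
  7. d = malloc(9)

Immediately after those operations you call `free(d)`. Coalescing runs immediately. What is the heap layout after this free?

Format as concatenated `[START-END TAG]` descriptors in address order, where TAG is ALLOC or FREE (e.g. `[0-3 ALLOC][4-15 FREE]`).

Op 1: a = malloc(8) -> a = 0; heap: [0-7 ALLOC][8-35 FREE]
Op 2: a = realloc(a, 11) -> a = 0; heap: [0-10 ALLOC][11-35 FREE]
Op 3: free(a) -> (freed a); heap: [0-35 FREE]
Op 4: b = malloc(3) -> b = 0; heap: [0-2 ALLOC][3-35 FREE]
Op 5: free(b) -> (freed b); heap: [0-35 FREE]
Op 6: c = malloc(1) -> c = 0; heap: [0-0 ALLOC][1-35 FREE]
Op 7: d = malloc(9) -> d = 1; heap: [0-0 ALLOC][1-9 ALLOC][10-35 FREE]
free(d): d = 1 -> block [1-9 ALLOC]; mark free, coalesce with adjacent free neighbors -> [0-0 ALLOC][1-35 FREE]

Answer: [0-0 ALLOC][1-35 FREE]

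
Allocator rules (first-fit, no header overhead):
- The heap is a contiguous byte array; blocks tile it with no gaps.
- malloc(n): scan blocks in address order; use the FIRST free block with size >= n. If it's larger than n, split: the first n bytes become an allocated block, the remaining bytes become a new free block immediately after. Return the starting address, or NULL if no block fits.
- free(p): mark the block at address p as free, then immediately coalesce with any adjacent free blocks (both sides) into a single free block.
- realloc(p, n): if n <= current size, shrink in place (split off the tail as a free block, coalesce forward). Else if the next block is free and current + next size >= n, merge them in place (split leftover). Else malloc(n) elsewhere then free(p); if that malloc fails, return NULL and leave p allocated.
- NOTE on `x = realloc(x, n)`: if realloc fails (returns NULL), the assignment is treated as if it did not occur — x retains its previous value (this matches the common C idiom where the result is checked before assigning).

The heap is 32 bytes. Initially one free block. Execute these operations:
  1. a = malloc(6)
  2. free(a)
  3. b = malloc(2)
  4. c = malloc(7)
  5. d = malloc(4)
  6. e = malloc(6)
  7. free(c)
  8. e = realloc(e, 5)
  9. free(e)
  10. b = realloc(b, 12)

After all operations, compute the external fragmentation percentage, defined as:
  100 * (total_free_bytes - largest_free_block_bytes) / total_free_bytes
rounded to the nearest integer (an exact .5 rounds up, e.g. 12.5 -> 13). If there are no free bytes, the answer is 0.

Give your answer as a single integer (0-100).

Op 1: a = malloc(6) -> a = 0; heap: [0-5 ALLOC][6-31 FREE]
Op 2: free(a) -> (freed a); heap: [0-31 FREE]
Op 3: b = malloc(2) -> b = 0; heap: [0-1 ALLOC][2-31 FREE]
Op 4: c = malloc(7) -> c = 2; heap: [0-1 ALLOC][2-8 ALLOC][9-31 FREE]
Op 5: d = malloc(4) -> d = 9; heap: [0-1 ALLOC][2-8 ALLOC][9-12 ALLOC][13-31 FREE]
Op 6: e = malloc(6) -> e = 13; heap: [0-1 ALLOC][2-8 ALLOC][9-12 ALLOC][13-18 ALLOC][19-31 FREE]
Op 7: free(c) -> (freed c); heap: [0-1 ALLOC][2-8 FREE][9-12 ALLOC][13-18 ALLOC][19-31 FREE]
Op 8: e = realloc(e, 5) -> e = 13; heap: [0-1 ALLOC][2-8 FREE][9-12 ALLOC][13-17 ALLOC][18-31 FREE]
Op 9: free(e) -> (freed e); heap: [0-1 ALLOC][2-8 FREE][9-12 ALLOC][13-31 FREE]
Op 10: b = realloc(b, 12) -> b = 13; heap: [0-8 FREE][9-12 ALLOC][13-24 ALLOC][25-31 FREE]
Free blocks: [9 7] total_free=16 largest=9 -> 100*(16-9)/16 = 700/16 = 43.75 -> rounds to 44

Answer: 44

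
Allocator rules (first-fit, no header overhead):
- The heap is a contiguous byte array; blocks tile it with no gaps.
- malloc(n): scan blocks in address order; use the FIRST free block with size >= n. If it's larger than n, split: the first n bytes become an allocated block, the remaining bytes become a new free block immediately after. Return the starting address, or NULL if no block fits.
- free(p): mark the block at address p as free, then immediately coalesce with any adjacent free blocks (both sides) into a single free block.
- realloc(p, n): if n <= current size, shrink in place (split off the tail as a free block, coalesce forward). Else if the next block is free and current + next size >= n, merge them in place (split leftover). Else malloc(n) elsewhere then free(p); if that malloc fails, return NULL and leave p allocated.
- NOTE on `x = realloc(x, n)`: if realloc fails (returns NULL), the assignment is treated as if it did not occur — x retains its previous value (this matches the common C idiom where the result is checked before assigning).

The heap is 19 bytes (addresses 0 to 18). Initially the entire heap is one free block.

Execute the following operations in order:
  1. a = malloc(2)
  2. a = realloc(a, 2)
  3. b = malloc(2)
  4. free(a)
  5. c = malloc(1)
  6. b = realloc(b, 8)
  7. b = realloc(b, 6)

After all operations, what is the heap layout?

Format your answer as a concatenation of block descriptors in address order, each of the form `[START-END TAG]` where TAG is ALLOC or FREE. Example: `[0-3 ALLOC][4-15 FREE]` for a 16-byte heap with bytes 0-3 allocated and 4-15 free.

Answer: [0-0 ALLOC][1-1 FREE][2-7 ALLOC][8-18 FREE]

Derivation:
Op 1: a = malloc(2) -> a = 0; heap: [0-1 ALLOC][2-18 FREE]
Op 2: a = realloc(a, 2) -> a = 0; heap: [0-1 ALLOC][2-18 FREE]
Op 3: b = malloc(2) -> b = 2; heap: [0-1 ALLOC][2-3 ALLOC][4-18 FREE]
Op 4: free(a) -> (freed a); heap: [0-1 FREE][2-3 ALLOC][4-18 FREE]
Op 5: c = malloc(1) -> c = 0; heap: [0-0 ALLOC][1-1 FREE][2-3 ALLOC][4-18 FREE]
Op 6: b = realloc(b, 8) -> b = 2; heap: [0-0 ALLOC][1-1 FREE][2-9 ALLOC][10-18 FREE]
Op 7: b = realloc(b, 6) -> b = 2; heap: [0-0 ALLOC][1-1 FREE][2-7 ALLOC][8-18 FREE]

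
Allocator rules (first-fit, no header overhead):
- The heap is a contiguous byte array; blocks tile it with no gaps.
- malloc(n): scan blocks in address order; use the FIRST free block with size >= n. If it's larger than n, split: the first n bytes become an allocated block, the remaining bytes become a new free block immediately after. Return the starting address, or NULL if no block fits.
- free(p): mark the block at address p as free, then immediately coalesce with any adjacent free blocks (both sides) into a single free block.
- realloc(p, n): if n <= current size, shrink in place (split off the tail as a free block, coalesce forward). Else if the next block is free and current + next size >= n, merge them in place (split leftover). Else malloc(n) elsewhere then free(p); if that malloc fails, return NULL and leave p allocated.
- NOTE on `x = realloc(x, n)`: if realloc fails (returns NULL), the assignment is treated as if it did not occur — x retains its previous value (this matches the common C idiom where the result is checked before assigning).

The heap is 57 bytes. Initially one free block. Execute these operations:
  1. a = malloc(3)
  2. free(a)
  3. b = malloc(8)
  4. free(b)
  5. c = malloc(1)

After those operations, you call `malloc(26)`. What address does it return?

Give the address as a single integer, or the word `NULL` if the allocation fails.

Answer: 1

Derivation:
Op 1: a = malloc(3) -> a = 0; heap: [0-2 ALLOC][3-56 FREE]
Op 2: free(a) -> (freed a); heap: [0-56 FREE]
Op 3: b = malloc(8) -> b = 0; heap: [0-7 ALLOC][8-56 FREE]
Op 4: free(b) -> (freed b); heap: [0-56 FREE]
Op 5: c = malloc(1) -> c = 0; heap: [0-0 ALLOC][1-56 FREE]
malloc(26): first-fit scan over [0-0 ALLOC][1-56 FREE] -> 1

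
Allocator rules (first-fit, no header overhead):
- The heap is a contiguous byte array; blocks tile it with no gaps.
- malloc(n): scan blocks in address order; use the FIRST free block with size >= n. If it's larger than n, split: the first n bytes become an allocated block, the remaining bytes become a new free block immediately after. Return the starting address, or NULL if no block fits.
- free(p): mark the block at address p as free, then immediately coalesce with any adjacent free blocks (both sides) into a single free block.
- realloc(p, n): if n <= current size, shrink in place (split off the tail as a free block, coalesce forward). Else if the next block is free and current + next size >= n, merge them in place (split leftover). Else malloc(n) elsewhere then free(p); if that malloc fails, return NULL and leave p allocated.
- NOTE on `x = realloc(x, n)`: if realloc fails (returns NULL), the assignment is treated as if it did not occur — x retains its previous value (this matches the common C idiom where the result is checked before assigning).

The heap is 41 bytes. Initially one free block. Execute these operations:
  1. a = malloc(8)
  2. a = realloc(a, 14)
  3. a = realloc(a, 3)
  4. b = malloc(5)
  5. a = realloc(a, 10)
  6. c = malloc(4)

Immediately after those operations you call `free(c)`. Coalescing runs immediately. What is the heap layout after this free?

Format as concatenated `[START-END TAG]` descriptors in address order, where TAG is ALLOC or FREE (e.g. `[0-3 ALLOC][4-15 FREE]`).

Answer: [0-2 FREE][3-7 ALLOC][8-17 ALLOC][18-40 FREE]

Derivation:
Op 1: a = malloc(8) -> a = 0; heap: [0-7 ALLOC][8-40 FREE]
Op 2: a = realloc(a, 14) -> a = 0; heap: [0-13 ALLOC][14-40 FREE]
Op 3: a = realloc(a, 3) -> a = 0; heap: [0-2 ALLOC][3-40 FREE]
Op 4: b = malloc(5) -> b = 3; heap: [0-2 ALLOC][3-7 ALLOC][8-40 FREE]
Op 5: a = realloc(a, 10) -> a = 8; heap: [0-2 FREE][3-7 ALLOC][8-17 ALLOC][18-40 FREE]
Op 6: c = malloc(4) -> c = 18; heap: [0-2 FREE][3-7 ALLOC][8-17 ALLOC][18-21 ALLOC][22-40 FREE]
free(c): c = 18 -> block [18-21 ALLOC]; mark free, coalesce with adjacent free neighbors -> [0-2 FREE][3-7 ALLOC][8-17 ALLOC][18-40 FREE]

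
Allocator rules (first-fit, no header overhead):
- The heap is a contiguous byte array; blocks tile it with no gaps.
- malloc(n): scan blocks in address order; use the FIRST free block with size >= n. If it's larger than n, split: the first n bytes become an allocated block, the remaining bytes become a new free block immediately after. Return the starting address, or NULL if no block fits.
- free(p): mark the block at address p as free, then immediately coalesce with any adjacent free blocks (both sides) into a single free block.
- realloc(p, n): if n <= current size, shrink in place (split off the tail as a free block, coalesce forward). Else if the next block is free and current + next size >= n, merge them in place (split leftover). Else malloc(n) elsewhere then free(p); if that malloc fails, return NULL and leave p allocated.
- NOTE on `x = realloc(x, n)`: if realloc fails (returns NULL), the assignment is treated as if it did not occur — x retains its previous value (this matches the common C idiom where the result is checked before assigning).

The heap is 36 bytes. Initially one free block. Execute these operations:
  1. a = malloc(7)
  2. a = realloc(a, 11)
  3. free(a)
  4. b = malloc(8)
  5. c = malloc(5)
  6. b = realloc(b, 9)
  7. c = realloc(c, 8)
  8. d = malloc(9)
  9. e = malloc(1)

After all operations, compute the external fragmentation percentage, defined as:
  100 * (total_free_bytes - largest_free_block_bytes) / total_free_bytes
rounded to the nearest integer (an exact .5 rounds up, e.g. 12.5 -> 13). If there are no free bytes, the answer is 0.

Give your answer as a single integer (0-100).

Answer: 44

Derivation:
Op 1: a = malloc(7) -> a = 0; heap: [0-6 ALLOC][7-35 FREE]
Op 2: a = realloc(a, 11) -> a = 0; heap: [0-10 ALLOC][11-35 FREE]
Op 3: free(a) -> (freed a); heap: [0-35 FREE]
Op 4: b = malloc(8) -> b = 0; heap: [0-7 ALLOC][8-35 FREE]
Op 5: c = malloc(5) -> c = 8; heap: [0-7 ALLOC][8-12 ALLOC][13-35 FREE]
Op 6: b = realloc(b, 9) -> b = 13; heap: [0-7 FREE][8-12 ALLOC][13-21 ALLOC][22-35 FREE]
Op 7: c = realloc(c, 8) -> c = 0; heap: [0-7 ALLOC][8-12 FREE][13-21 ALLOC][22-35 FREE]
Op 8: d = malloc(9) -> d = 22; heap: [0-7 ALLOC][8-12 FREE][13-21 ALLOC][22-30 ALLOC][31-35 FREE]
Op 9: e = malloc(1) -> e = 8; heap: [0-7 ALLOC][8-8 ALLOC][9-12 FREE][13-21 ALLOC][22-30 ALLOC][31-35 FREE]
Free blocks: [4 5] total_free=9 largest=5 -> 100*(9-5)/9 = 400/9 ≈ 44.444 -> rounds to 44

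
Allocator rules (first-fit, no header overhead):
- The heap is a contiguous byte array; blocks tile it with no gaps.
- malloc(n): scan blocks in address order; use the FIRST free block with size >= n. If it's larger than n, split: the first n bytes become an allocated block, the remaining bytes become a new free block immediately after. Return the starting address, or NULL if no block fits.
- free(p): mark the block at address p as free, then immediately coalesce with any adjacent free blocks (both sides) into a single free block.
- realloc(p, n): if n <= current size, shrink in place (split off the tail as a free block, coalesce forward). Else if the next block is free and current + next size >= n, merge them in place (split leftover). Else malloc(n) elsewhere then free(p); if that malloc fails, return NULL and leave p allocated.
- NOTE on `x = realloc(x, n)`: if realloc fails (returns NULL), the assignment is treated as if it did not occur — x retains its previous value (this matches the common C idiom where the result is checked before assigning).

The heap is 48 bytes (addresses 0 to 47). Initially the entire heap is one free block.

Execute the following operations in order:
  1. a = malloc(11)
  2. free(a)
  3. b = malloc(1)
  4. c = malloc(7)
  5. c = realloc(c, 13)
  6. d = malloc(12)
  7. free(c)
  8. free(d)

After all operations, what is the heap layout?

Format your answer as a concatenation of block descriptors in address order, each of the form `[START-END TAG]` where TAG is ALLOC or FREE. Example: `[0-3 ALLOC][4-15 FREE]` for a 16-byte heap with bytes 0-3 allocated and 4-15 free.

Answer: [0-0 ALLOC][1-47 FREE]

Derivation:
Op 1: a = malloc(11) -> a = 0; heap: [0-10 ALLOC][11-47 FREE]
Op 2: free(a) -> (freed a); heap: [0-47 FREE]
Op 3: b = malloc(1) -> b = 0; heap: [0-0 ALLOC][1-47 FREE]
Op 4: c = malloc(7) -> c = 1; heap: [0-0 ALLOC][1-7 ALLOC][8-47 FREE]
Op 5: c = realloc(c, 13) -> c = 1; heap: [0-0 ALLOC][1-13 ALLOC][14-47 FREE]
Op 6: d = malloc(12) -> d = 14; heap: [0-0 ALLOC][1-13 ALLOC][14-25 ALLOC][26-47 FREE]
Op 7: free(c) -> (freed c); heap: [0-0 ALLOC][1-13 FREE][14-25 ALLOC][26-47 FREE]
Op 8: free(d) -> (freed d); heap: [0-0 ALLOC][1-47 FREE]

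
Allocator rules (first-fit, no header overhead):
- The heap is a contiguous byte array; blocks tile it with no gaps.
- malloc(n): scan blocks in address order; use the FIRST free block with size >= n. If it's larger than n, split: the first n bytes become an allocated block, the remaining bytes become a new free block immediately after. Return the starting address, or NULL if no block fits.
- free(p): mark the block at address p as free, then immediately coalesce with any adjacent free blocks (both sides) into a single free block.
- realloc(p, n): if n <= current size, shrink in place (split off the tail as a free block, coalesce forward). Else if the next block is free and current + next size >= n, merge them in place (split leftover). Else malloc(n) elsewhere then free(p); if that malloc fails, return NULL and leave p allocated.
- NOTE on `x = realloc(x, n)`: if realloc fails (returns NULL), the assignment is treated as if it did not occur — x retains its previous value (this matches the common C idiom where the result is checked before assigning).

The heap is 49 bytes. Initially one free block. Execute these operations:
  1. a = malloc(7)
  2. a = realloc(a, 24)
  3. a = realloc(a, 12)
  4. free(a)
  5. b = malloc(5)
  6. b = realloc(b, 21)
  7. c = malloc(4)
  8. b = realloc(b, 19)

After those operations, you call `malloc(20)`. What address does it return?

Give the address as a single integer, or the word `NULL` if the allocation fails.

Answer: 25

Derivation:
Op 1: a = malloc(7) -> a = 0; heap: [0-6 ALLOC][7-48 FREE]
Op 2: a = realloc(a, 24) -> a = 0; heap: [0-23 ALLOC][24-48 FREE]
Op 3: a = realloc(a, 12) -> a = 0; heap: [0-11 ALLOC][12-48 FREE]
Op 4: free(a) -> (freed a); heap: [0-48 FREE]
Op 5: b = malloc(5) -> b = 0; heap: [0-4 ALLOC][5-48 FREE]
Op 6: b = realloc(b, 21) -> b = 0; heap: [0-20 ALLOC][21-48 FREE]
Op 7: c = malloc(4) -> c = 21; heap: [0-20 ALLOC][21-24 ALLOC][25-48 FREE]
Op 8: b = realloc(b, 19) -> b = 0; heap: [0-18 ALLOC][19-20 FREE][21-24 ALLOC][25-48 FREE]
malloc(20): first-fit scan over [0-18 ALLOC][19-20 FREE][21-24 ALLOC][25-48 FREE] -> 25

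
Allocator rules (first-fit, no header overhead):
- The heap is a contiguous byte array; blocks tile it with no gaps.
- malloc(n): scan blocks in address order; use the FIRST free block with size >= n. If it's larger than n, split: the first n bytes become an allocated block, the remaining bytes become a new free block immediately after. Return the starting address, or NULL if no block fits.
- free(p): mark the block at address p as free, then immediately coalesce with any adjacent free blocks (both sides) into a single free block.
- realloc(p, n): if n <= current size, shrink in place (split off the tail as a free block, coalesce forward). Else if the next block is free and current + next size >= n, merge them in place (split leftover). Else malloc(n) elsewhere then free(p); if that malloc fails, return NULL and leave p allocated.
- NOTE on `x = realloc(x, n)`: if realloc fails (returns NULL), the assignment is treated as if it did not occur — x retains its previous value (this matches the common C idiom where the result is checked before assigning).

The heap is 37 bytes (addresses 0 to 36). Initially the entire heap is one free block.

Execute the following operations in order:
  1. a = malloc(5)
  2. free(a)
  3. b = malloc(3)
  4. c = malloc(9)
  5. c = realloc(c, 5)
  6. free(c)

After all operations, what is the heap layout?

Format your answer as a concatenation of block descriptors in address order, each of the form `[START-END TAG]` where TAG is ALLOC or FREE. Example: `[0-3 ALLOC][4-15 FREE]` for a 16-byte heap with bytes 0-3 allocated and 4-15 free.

Answer: [0-2 ALLOC][3-36 FREE]

Derivation:
Op 1: a = malloc(5) -> a = 0; heap: [0-4 ALLOC][5-36 FREE]
Op 2: free(a) -> (freed a); heap: [0-36 FREE]
Op 3: b = malloc(3) -> b = 0; heap: [0-2 ALLOC][3-36 FREE]
Op 4: c = malloc(9) -> c = 3; heap: [0-2 ALLOC][3-11 ALLOC][12-36 FREE]
Op 5: c = realloc(c, 5) -> c = 3; heap: [0-2 ALLOC][3-7 ALLOC][8-36 FREE]
Op 6: free(c) -> (freed c); heap: [0-2 ALLOC][3-36 FREE]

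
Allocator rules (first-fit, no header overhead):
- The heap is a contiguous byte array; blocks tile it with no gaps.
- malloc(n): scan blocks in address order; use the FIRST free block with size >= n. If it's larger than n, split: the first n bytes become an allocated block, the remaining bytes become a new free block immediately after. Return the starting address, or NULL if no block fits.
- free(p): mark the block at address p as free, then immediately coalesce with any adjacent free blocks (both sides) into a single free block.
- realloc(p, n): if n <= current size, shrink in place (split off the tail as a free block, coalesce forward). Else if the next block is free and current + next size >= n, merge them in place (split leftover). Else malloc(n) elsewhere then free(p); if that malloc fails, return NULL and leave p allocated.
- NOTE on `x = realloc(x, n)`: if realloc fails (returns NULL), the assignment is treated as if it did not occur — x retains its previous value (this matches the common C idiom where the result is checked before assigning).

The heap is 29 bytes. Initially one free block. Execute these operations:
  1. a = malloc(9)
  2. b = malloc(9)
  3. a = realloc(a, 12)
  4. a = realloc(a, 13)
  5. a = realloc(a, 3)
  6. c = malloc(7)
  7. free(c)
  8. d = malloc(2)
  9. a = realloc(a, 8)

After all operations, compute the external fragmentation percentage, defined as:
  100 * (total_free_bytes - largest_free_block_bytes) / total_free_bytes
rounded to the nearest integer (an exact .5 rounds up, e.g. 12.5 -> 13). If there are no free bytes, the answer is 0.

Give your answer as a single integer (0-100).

Op 1: a = malloc(9) -> a = 0; heap: [0-8 ALLOC][9-28 FREE]
Op 2: b = malloc(9) -> b = 9; heap: [0-8 ALLOC][9-17 ALLOC][18-28 FREE]
Op 3: a = realloc(a, 12) -> NULL (a unchanged); heap: [0-8 ALLOC][9-17 ALLOC][18-28 FREE]
Op 4: a = realloc(a, 13) -> NULL (a unchanged); heap: [0-8 ALLOC][9-17 ALLOC][18-28 FREE]
Op 5: a = realloc(a, 3) -> a = 0; heap: [0-2 ALLOC][3-8 FREE][9-17 ALLOC][18-28 FREE]
Op 6: c = malloc(7) -> c = 18; heap: [0-2 ALLOC][3-8 FREE][9-17 ALLOC][18-24 ALLOC][25-28 FREE]
Op 7: free(c) -> (freed c); heap: [0-2 ALLOC][3-8 FREE][9-17 ALLOC][18-28 FREE]
Op 8: d = malloc(2) -> d = 3; heap: [0-2 ALLOC][3-4 ALLOC][5-8 FREE][9-17 ALLOC][18-28 FREE]
Op 9: a = realloc(a, 8) -> a = 18; heap: [0-2 FREE][3-4 ALLOC][5-8 FREE][9-17 ALLOC][18-25 ALLOC][26-28 FREE]
Free blocks: [3 4 3] total_free=10 largest=4 -> 100*(10-4)/10 = 600/10 = 60

Answer: 60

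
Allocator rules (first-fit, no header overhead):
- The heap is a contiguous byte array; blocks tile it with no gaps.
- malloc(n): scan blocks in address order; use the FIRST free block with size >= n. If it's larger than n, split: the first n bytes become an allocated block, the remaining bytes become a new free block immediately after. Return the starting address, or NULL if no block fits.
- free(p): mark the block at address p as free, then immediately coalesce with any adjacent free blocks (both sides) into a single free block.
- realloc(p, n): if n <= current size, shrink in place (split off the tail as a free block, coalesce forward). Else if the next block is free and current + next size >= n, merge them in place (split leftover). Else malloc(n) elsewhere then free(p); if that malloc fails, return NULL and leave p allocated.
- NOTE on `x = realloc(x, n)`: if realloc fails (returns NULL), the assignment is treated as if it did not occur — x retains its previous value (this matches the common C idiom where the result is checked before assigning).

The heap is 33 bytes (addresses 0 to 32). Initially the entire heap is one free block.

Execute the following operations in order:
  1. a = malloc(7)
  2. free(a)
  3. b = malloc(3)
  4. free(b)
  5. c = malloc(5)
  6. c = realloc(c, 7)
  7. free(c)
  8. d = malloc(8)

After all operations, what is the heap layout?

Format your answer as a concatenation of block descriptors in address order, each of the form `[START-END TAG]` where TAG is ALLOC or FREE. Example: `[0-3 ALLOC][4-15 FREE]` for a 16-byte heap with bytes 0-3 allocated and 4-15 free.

Answer: [0-7 ALLOC][8-32 FREE]

Derivation:
Op 1: a = malloc(7) -> a = 0; heap: [0-6 ALLOC][7-32 FREE]
Op 2: free(a) -> (freed a); heap: [0-32 FREE]
Op 3: b = malloc(3) -> b = 0; heap: [0-2 ALLOC][3-32 FREE]
Op 4: free(b) -> (freed b); heap: [0-32 FREE]
Op 5: c = malloc(5) -> c = 0; heap: [0-4 ALLOC][5-32 FREE]
Op 6: c = realloc(c, 7) -> c = 0; heap: [0-6 ALLOC][7-32 FREE]
Op 7: free(c) -> (freed c); heap: [0-32 FREE]
Op 8: d = malloc(8) -> d = 0; heap: [0-7 ALLOC][8-32 FREE]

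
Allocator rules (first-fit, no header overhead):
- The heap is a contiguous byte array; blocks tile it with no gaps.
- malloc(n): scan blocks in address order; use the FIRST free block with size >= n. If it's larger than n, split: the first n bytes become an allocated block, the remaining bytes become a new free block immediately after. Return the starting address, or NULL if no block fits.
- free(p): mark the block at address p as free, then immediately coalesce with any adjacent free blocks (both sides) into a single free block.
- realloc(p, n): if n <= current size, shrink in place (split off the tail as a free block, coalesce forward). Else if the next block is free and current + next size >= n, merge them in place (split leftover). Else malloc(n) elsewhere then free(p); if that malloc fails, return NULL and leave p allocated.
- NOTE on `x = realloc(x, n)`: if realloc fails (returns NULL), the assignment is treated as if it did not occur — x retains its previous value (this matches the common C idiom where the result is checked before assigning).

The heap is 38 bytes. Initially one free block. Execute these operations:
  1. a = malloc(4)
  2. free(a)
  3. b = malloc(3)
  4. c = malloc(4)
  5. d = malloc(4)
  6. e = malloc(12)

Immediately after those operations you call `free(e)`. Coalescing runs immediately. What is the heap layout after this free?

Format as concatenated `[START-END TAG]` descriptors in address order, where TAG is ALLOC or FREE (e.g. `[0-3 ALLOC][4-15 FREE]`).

Answer: [0-2 ALLOC][3-6 ALLOC][7-10 ALLOC][11-37 FREE]

Derivation:
Op 1: a = malloc(4) -> a = 0; heap: [0-3 ALLOC][4-37 FREE]
Op 2: free(a) -> (freed a); heap: [0-37 FREE]
Op 3: b = malloc(3) -> b = 0; heap: [0-2 ALLOC][3-37 FREE]
Op 4: c = malloc(4) -> c = 3; heap: [0-2 ALLOC][3-6 ALLOC][7-37 FREE]
Op 5: d = malloc(4) -> d = 7; heap: [0-2 ALLOC][3-6 ALLOC][7-10 ALLOC][11-37 FREE]
Op 6: e = malloc(12) -> e = 11; heap: [0-2 ALLOC][3-6 ALLOC][7-10 ALLOC][11-22 ALLOC][23-37 FREE]
free(e): e = 11 -> block [11-22 ALLOC]; mark free, coalesce with adjacent free neighbors -> [0-2 ALLOC][3-6 ALLOC][7-10 ALLOC][11-37 FREE]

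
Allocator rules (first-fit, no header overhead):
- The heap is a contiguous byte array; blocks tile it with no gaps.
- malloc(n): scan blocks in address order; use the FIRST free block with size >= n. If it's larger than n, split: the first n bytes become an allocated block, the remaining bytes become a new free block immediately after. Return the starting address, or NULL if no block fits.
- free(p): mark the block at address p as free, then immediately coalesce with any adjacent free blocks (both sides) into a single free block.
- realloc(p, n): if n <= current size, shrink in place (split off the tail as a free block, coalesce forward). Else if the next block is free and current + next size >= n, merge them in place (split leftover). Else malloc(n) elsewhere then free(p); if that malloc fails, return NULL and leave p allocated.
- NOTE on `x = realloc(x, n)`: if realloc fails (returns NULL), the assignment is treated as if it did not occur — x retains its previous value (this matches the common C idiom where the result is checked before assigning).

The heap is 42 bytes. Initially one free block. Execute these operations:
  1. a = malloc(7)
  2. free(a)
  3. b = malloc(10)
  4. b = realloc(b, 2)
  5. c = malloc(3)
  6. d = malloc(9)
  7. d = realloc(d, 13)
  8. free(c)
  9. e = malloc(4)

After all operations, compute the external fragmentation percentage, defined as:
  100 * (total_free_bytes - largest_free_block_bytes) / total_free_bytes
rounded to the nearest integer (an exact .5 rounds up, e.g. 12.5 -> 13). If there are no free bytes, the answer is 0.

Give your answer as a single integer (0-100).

Answer: 13

Derivation:
Op 1: a = malloc(7) -> a = 0; heap: [0-6 ALLOC][7-41 FREE]
Op 2: free(a) -> (freed a); heap: [0-41 FREE]
Op 3: b = malloc(10) -> b = 0; heap: [0-9 ALLOC][10-41 FREE]
Op 4: b = realloc(b, 2) -> b = 0; heap: [0-1 ALLOC][2-41 FREE]
Op 5: c = malloc(3) -> c = 2; heap: [0-1 ALLOC][2-4 ALLOC][5-41 FREE]
Op 6: d = malloc(9) -> d = 5; heap: [0-1 ALLOC][2-4 ALLOC][5-13 ALLOC][14-41 FREE]
Op 7: d = realloc(d, 13) -> d = 5; heap: [0-1 ALLOC][2-4 ALLOC][5-17 ALLOC][18-41 FREE]
Op 8: free(c) -> (freed c); heap: [0-1 ALLOC][2-4 FREE][5-17 ALLOC][18-41 FREE]
Op 9: e = malloc(4) -> e = 18; heap: [0-1 ALLOC][2-4 FREE][5-17 ALLOC][18-21 ALLOC][22-41 FREE]
Free blocks: [3 20] total_free=23 largest=20 -> 100*(23-20)/23 = 300/23 ≈ 13.043 -> rounds to 13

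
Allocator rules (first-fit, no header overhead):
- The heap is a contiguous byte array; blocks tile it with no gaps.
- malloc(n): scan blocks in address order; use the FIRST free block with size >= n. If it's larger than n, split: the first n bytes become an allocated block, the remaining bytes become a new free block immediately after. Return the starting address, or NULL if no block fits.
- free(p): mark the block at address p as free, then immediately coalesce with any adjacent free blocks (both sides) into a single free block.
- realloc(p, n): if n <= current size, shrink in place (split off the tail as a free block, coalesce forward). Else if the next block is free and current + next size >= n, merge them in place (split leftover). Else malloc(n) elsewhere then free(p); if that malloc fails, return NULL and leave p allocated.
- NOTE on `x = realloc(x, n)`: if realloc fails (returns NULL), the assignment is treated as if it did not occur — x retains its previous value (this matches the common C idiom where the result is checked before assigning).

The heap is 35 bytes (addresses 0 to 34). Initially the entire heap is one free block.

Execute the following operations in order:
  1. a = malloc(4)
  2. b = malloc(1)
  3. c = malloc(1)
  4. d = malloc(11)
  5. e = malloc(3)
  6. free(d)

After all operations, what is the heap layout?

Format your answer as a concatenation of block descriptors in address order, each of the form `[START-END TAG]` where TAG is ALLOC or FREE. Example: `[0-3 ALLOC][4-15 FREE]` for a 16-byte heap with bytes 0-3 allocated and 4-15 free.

Op 1: a = malloc(4) -> a = 0; heap: [0-3 ALLOC][4-34 FREE]
Op 2: b = malloc(1) -> b = 4; heap: [0-3 ALLOC][4-4 ALLOC][5-34 FREE]
Op 3: c = malloc(1) -> c = 5; heap: [0-3 ALLOC][4-4 ALLOC][5-5 ALLOC][6-34 FREE]
Op 4: d = malloc(11) -> d = 6; heap: [0-3 ALLOC][4-4 ALLOC][5-5 ALLOC][6-16 ALLOC][17-34 FREE]
Op 5: e = malloc(3) -> e = 17; heap: [0-3 ALLOC][4-4 ALLOC][5-5 ALLOC][6-16 ALLOC][17-19 ALLOC][20-34 FREE]
Op 6: free(d) -> (freed d); heap: [0-3 ALLOC][4-4 ALLOC][5-5 ALLOC][6-16 FREE][17-19 ALLOC][20-34 FREE]

Answer: [0-3 ALLOC][4-4 ALLOC][5-5 ALLOC][6-16 FREE][17-19 ALLOC][20-34 FREE]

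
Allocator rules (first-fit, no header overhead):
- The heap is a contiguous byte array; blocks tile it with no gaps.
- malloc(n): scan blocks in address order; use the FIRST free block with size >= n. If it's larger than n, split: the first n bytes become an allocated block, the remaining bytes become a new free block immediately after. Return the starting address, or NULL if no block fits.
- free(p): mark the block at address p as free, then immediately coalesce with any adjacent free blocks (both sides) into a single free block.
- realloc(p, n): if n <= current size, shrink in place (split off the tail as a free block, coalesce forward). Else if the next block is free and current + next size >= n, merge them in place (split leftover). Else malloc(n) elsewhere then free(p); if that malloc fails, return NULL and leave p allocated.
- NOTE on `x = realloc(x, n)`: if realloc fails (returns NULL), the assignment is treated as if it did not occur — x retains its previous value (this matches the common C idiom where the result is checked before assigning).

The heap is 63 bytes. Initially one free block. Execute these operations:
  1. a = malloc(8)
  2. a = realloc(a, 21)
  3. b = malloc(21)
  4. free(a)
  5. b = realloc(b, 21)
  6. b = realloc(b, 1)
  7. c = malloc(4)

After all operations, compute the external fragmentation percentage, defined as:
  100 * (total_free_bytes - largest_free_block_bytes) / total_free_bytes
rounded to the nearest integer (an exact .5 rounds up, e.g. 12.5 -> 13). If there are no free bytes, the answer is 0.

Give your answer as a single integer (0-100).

Answer: 29

Derivation:
Op 1: a = malloc(8) -> a = 0; heap: [0-7 ALLOC][8-62 FREE]
Op 2: a = realloc(a, 21) -> a = 0; heap: [0-20 ALLOC][21-62 FREE]
Op 3: b = malloc(21) -> b = 21; heap: [0-20 ALLOC][21-41 ALLOC][42-62 FREE]
Op 4: free(a) -> (freed a); heap: [0-20 FREE][21-41 ALLOC][42-62 FREE]
Op 5: b = realloc(b, 21) -> b = 21; heap: [0-20 FREE][21-41 ALLOC][42-62 FREE]
Op 6: b = realloc(b, 1) -> b = 21; heap: [0-20 FREE][21-21 ALLOC][22-62 FREE]
Op 7: c = malloc(4) -> c = 0; heap: [0-3 ALLOC][4-20 FREE][21-21 ALLOC][22-62 FREE]
Free blocks: [17 41] total_free=58 largest=41 -> 100*(58-41)/58 = 1700/58 ≈ 29.310 -> rounds to 29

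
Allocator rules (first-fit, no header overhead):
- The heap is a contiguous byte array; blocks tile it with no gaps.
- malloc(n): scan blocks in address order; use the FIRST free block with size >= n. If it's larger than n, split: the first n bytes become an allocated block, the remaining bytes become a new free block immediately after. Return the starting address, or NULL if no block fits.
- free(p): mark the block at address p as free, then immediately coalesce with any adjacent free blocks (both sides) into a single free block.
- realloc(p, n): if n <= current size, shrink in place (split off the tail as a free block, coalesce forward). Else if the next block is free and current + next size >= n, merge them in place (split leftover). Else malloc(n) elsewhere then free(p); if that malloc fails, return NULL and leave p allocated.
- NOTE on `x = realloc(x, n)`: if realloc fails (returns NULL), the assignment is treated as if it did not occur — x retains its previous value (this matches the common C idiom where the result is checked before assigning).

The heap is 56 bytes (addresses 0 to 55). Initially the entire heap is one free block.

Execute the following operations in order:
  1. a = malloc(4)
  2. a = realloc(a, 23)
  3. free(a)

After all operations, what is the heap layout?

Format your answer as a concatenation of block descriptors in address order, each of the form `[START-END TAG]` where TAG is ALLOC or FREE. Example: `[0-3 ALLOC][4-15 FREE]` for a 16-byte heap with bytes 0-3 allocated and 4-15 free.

Answer: [0-55 FREE]

Derivation:
Op 1: a = malloc(4) -> a = 0; heap: [0-3 ALLOC][4-55 FREE]
Op 2: a = realloc(a, 23) -> a = 0; heap: [0-22 ALLOC][23-55 FREE]
Op 3: free(a) -> (freed a); heap: [0-55 FREE]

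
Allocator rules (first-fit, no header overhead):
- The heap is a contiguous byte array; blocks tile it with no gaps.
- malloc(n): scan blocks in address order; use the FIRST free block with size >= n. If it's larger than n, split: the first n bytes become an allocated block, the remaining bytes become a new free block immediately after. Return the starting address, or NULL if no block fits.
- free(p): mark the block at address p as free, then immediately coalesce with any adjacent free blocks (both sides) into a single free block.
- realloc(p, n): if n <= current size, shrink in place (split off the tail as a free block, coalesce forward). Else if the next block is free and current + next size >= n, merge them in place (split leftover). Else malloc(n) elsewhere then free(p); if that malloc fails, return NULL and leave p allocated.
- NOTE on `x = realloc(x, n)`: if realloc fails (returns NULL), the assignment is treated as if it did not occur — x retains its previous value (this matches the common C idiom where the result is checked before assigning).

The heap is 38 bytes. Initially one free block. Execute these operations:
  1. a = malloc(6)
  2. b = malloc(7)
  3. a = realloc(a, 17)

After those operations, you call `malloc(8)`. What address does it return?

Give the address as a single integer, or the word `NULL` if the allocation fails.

Op 1: a = malloc(6) -> a = 0; heap: [0-5 ALLOC][6-37 FREE]
Op 2: b = malloc(7) -> b = 6; heap: [0-5 ALLOC][6-12 ALLOC][13-37 FREE]
Op 3: a = realloc(a, 17) -> a = 13; heap: [0-5 FREE][6-12 ALLOC][13-29 ALLOC][30-37 FREE]
malloc(8): first-fit scan over [0-5 FREE][6-12 ALLOC][13-29 ALLOC][30-37 FREE] -> 30

Answer: 30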